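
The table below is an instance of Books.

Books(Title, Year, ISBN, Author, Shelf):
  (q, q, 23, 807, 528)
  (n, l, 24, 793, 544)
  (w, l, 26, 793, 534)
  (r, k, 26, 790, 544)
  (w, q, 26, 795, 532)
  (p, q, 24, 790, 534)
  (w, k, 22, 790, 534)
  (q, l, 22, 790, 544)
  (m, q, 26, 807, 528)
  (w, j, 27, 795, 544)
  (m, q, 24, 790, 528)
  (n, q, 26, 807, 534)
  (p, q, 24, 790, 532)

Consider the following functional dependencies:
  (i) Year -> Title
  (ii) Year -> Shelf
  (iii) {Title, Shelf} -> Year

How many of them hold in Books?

0

(i) Year -> Title: Year=q: 7 rows → Title takes values {q, w, p, m, n} — violation; Year=l: 3 rows → Title takes values {n, w, q} — violation; Year=k: 2 rows → Title takes values {r, w} — violation — fails.
(ii) Year -> Shelf: Year=q: 7 rows → Shelf takes values {528, 532, 534} — violation; Year=l: 3 rows → Shelf takes values {544, 534} — violation; Year=k: 2 rows → Shelf takes values {544, 534} — violation — fails.
(iii) {Title, Shelf} -> Year: (Title=w, Shelf=534): 2 rows → Year takes values {l, k} — violation — fails.
None of the 3 dependencies hold.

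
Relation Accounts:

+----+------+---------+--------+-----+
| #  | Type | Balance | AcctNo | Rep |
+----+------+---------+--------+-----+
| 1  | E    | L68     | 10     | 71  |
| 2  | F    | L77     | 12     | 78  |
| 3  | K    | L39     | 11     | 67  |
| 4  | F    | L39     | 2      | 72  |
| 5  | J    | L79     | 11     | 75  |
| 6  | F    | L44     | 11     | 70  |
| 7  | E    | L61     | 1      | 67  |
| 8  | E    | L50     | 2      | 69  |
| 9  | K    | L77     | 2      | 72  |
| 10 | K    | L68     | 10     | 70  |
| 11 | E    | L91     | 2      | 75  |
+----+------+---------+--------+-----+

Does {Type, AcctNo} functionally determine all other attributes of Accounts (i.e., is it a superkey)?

Rows 8 and 11 have the same {Type, AcctNo} value (Type=E, AcctNo=2) but are distinct tuples, so {Type, AcctNo} does not determine every attribute — not a superkey.

No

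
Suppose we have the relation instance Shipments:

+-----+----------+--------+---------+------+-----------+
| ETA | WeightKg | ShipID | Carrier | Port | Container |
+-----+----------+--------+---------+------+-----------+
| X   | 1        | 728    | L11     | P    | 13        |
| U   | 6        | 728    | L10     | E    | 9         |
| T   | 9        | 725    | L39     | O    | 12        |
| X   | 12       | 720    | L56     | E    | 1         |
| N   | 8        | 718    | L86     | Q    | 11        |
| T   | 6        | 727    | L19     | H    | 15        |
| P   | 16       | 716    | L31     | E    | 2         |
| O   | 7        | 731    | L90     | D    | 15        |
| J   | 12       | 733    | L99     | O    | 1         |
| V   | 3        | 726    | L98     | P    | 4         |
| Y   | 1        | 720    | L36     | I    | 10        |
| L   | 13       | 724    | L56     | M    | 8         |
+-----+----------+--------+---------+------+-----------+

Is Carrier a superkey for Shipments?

Two distinct rows share Carrier=L56, so Carrier does not determine every attribute — not a superkey.

No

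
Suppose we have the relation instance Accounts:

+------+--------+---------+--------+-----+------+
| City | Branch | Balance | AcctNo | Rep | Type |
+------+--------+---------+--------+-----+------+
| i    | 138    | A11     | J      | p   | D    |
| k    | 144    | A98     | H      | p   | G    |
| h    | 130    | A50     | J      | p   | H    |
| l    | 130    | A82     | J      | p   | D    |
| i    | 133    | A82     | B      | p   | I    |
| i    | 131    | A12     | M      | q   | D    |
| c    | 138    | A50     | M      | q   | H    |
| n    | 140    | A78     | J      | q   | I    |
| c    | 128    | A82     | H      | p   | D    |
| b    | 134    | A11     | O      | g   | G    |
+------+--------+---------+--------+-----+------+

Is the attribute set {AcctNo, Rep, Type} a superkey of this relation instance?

Two distinct rows share (AcctNo=J, Rep=p, Type=D), so {AcctNo, Rep, Type} does not determine every attribute — not a superkey.

No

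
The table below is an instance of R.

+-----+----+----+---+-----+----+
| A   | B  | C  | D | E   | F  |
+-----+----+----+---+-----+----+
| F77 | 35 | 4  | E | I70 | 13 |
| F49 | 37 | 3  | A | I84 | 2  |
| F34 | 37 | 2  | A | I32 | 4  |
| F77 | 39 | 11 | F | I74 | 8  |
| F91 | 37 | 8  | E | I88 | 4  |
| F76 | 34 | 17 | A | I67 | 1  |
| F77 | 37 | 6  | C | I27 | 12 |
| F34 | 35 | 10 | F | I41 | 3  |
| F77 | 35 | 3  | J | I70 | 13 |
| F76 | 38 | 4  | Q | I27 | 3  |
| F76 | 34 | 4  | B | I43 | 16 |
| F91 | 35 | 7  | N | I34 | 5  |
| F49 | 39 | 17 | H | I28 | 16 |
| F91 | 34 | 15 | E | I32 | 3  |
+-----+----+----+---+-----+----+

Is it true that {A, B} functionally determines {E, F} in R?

No

(A=F77, B=35): 2 rows → {E,F} = (I70, 13), (I70, 13) ✓
(A=F49, B=37): 1 row → {E,F} = (I84, 2) ✓
(A=F34, B=37): 1 row → {E,F} = (I32, 4) ✓
(A=F77, B=39): 1 row → {E,F} = (I74, 8) ✓
(A=F91, B=37): 1 row → {E,F} = (I88, 4) ✓
(A=F76, B=34): 2 rows → {E,F} takes values {(I67, 1), (I43, 16)} — violation
(A=F77, B=37): 1 row → {E,F} = (I27, 12) ✓
(A=F34, B=35): 1 row → {E,F} = (I41, 3) ✓
(A=F76, B=38): 1 row → {E,F} = (I27, 3) ✓
(A=F91, B=35): 1 row → {E,F} = (I34, 5) ✓
(A=F49, B=39): 1 row → {E,F} = (I28, 16) ✓
(A=F91, B=34): 1 row → {E,F} = (I32, 3) ✓
Two rows agree on {A, B} but differ on {E, F}, so {A, B} → {E, F} does not hold.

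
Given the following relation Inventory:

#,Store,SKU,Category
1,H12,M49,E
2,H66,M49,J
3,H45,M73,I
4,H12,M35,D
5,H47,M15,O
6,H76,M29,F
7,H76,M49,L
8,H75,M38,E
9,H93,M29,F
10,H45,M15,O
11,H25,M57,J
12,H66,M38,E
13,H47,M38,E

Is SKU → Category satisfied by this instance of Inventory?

SKU=M49: rows 1, 2, 7 → Category takes values {E, J, L} — violation
SKU=M73: row 3 → Category = I ✓
SKU=M35: row 4 → Category = D ✓
SKU=M15: rows 5, 10 → Category = O, O ✓
SKU=M29: rows 6, 9 → Category = F, F ✓
SKU=M38: rows 8, 12, 13 → Category = E, E, E ✓
SKU=M57: row 11 → Category = J ✓
Two rows agree on SKU but differ on Category, so SKU → Category does not hold.

No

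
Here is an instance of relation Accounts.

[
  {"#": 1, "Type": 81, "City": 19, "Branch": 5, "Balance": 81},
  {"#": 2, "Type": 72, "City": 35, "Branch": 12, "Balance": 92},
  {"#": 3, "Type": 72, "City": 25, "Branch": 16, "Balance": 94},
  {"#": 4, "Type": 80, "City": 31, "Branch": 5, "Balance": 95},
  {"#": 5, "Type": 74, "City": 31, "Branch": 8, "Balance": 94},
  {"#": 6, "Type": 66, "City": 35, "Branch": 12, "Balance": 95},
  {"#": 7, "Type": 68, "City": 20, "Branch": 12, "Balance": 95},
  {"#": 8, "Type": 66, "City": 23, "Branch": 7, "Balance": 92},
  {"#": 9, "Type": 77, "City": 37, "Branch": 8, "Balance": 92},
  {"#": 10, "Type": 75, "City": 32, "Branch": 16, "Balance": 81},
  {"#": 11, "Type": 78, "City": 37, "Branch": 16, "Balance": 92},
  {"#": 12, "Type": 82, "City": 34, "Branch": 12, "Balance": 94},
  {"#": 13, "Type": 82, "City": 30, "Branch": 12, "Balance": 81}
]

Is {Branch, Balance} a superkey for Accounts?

No

Rows 6 and 7 have the same {Branch, Balance} value (Branch=12, Balance=95) but are distinct tuples, so {Branch, Balance} does not determine every attribute — not a superkey.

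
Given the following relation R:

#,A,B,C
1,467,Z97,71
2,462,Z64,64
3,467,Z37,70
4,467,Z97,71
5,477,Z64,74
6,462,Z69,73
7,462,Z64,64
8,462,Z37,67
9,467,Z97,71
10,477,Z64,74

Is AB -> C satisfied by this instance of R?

(A=467, B=Z97): rows 1, 4, 9 → C = 71, 71, 71 ✓
(A=462, B=Z64): rows 2, 7 → C = 64, 64 ✓
(A=467, B=Z37): row 3 → C = 70 ✓
(A=477, B=Z64): rows 5, 10 → C = 74, 74 ✓
(A=462, B=Z69): row 6 → C = 73 ✓
(A=462, B=Z37): row 8 → C = 67 ✓
Every AB value is associated with a single C value, so AB -> C holds.

Yes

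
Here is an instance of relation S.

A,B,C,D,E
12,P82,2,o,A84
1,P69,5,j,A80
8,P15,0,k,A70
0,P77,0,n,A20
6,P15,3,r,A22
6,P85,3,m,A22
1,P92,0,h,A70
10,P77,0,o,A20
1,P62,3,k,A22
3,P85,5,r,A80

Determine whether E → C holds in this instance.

Yes

E=A84: 1 row → C = 2 ✓
E=A80: 2 rows → C = 5, 5 ✓
E=A70: 2 rows → C = 0, 0 ✓
E=A20: 2 rows → C = 0, 0 ✓
E=A22: 3 rows → C = 3, 3, 3 ✓
Every E value is associated with a single C value, so E → C holds.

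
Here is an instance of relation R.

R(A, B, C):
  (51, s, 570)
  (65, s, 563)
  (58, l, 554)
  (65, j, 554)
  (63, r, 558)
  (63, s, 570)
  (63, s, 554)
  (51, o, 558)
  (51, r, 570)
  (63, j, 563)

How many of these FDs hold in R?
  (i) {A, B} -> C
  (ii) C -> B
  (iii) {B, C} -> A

0

(i) {A, B} -> C: (A=63, B=s): 2 rows → C takes values {570, 554} — violation — fails.
(ii) C -> B: C=570: 3 rows → B takes values {s, r} — violation; C=563: 2 rows → B takes values {s, j} — violation; C=554: 3 rows → B takes values {l, j, s} — violation; C=558: 2 rows → B takes values {r, o} — violation — fails.
(iii) {B, C} -> A: (B=s, C=570): 2 rows → A takes values {51, 63} — violation — fails.
None of the 3 dependencies hold.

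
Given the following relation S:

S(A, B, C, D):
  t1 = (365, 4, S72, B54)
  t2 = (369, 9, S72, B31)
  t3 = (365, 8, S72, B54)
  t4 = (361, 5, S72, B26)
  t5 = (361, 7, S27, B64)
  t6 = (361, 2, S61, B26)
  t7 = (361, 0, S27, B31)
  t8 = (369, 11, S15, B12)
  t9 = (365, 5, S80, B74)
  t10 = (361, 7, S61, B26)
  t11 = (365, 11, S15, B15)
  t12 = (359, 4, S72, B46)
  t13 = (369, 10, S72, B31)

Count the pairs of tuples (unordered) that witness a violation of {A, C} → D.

(A=365, C=S72): all 2 rows agree on D — 0 pairs.
(A=369, C=S72): all 2 rows agree on D — 0 pairs.
(A=361, C=S27): violating pairs (5,7) — 1 pair.
(A=361, C=S61): all 2 rows agree on D — 0 pairs.

1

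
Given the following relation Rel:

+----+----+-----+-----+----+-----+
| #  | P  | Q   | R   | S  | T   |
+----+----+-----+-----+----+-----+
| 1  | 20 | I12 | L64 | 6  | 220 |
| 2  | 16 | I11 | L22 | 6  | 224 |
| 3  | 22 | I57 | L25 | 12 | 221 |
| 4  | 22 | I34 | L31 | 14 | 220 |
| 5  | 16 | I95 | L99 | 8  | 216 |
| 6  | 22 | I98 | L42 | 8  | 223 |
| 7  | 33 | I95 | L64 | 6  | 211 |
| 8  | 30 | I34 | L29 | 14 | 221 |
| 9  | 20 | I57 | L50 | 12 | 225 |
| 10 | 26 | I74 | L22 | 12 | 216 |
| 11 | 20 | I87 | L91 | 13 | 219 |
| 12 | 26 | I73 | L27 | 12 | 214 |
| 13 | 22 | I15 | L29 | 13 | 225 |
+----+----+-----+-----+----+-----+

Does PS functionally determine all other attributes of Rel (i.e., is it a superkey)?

Rows 10 and 12 have the same PS value (P=26, S=12) but are distinct tuples, so PS does not determine every attribute — not a superkey.

No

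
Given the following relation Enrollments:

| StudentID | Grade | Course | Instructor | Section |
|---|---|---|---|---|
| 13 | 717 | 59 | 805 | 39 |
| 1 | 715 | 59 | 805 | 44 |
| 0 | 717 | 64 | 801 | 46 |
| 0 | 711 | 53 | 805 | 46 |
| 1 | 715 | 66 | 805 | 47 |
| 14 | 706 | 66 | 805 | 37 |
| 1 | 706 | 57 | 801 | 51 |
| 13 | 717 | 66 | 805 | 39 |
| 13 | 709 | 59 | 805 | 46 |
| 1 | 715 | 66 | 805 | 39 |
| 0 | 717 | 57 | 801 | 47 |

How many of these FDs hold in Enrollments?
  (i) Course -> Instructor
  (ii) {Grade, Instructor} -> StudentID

2

(i) Course -> Instructor: every LHS value maps to a single RHS value — holds.
(ii) {Grade, Instructor} -> StudentID: every LHS value maps to a single RHS value — holds.
2 of the 2 dependencies hold.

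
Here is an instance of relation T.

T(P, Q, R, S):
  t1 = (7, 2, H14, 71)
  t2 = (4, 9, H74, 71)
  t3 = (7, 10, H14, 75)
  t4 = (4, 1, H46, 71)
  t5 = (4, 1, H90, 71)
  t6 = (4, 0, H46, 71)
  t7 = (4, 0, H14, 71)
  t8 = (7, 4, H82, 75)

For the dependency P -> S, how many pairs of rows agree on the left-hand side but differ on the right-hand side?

P=7: violating pairs (1,3), (1,8) — 2 pairs.
P=4: all 5 rows agree on S — 0 pairs.

2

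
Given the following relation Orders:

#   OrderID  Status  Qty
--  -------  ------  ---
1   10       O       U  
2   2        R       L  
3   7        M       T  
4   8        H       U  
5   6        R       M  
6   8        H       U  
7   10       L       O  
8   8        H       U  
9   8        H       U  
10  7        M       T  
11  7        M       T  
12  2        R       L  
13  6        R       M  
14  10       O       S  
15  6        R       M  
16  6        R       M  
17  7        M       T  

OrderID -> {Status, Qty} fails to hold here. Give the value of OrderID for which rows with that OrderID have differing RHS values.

10

OrderID=10: rows 1, 7, 14 → {Status,Qty} takes values {(O, U), (L, O), (O, S)} — violation
OrderID=2: rows 2, 12 → {Status,Qty} = (R, L), (R, L) ✓
OrderID=7: rows 3, 10, 11, 17 → {Status,Qty} = (M, T), (M, T), (M, T), (M, T) ✓
OrderID=8: rows 4, 6, 8, 9 → {Status,Qty} = (H, U), (H, U), (H, U), (H, U) ✓
OrderID=6: rows 5, 13, 15, 16 → {Status,Qty} = (R, M), (R, M), (R, M), (R, M) ✓
The only OrderID value with inconsistent RHS is OrderID=10.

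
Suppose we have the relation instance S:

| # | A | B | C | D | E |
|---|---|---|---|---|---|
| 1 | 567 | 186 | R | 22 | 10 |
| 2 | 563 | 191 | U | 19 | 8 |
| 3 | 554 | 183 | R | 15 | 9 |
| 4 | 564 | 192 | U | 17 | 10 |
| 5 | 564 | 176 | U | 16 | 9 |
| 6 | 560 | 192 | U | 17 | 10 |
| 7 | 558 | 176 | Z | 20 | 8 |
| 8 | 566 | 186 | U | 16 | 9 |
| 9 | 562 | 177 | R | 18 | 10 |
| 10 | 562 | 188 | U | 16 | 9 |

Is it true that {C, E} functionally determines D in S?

No

(C=R, E=10): rows 1, 9 → D takes values {22, 18} — violation
(C=U, E=8): row 2 → D = 19 ✓
(C=R, E=9): row 3 → D = 15 ✓
(C=U, E=10): rows 4, 6 → D = 17, 17 ✓
(C=U, E=9): rows 5, 8, 10 → D = 16, 16, 16 ✓
(C=Z, E=8): row 7 → D = 20 ✓
Two rows agree on {C, E} but differ on D, so {C, E} → D does not hold.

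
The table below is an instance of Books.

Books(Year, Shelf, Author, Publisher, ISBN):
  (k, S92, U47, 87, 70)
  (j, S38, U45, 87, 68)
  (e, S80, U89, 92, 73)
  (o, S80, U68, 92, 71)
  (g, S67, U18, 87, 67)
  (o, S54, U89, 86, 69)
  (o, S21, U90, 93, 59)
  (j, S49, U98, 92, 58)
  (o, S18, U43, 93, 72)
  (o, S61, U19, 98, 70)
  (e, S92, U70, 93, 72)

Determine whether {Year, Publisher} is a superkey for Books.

Two distinct rows share (Year=o, Publisher=93), so {Year, Publisher} does not determine every attribute — not a superkey.

No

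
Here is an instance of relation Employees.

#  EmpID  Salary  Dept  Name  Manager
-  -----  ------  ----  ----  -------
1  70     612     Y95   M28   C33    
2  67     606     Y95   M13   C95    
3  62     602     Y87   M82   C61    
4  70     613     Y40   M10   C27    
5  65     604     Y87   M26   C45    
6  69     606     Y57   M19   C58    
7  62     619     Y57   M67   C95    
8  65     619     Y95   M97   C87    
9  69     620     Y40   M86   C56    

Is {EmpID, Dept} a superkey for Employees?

All 9 rows have distinct {EmpID, Dept} values, so {EmpID, Dept} → (all attributes) holds and {EmpID, Dept} is a superkey.

Yes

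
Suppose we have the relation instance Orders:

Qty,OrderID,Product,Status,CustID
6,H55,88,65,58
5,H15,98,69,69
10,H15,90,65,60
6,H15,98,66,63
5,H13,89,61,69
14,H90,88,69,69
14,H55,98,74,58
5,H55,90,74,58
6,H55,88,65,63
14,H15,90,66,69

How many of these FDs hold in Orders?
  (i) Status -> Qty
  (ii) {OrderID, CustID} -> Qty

(i) Status -> Qty: Status=65: 3 rows → Qty takes values {6, 10} — violation; Status=69: 2 rows → Qty takes values {5, 14} — violation; Status=66: 2 rows → Qty takes values {6, 14} — violation; Status=74: 2 rows → Qty takes values {14, 5} — violation — fails.
(ii) {OrderID, CustID} -> Qty: (OrderID=H55, CustID=58): 3 rows → Qty takes values {6, 14, 5} — violation; (OrderID=H15, CustID=69): 2 rows → Qty takes values {5, 14} — violation — fails.
None of the 2 dependencies hold.

0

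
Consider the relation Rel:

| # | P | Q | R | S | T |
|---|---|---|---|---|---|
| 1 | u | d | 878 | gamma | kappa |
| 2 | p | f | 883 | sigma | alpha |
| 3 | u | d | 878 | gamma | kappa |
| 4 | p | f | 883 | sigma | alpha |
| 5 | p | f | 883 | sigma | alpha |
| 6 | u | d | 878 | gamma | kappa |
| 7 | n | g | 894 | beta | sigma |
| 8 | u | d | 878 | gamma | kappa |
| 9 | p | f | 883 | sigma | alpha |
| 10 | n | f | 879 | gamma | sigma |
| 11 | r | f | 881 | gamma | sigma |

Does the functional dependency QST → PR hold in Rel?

No

(Q=d, S=gamma, T=kappa): rows 1, 3, 6, 8 → {P,R} = (u, 878), (u, 878), (u, 878), (u, 878) ✓
(Q=f, S=sigma, T=alpha): rows 2, 4, 5, 9 → {P,R} = (p, 883), (p, 883), (p, 883), (p, 883) ✓
(Q=g, S=beta, T=sigma): row 7 → {P,R} = (n, 894) ✓
(Q=f, S=gamma, T=sigma): rows 10, 11 → {P,R} takes values {(n, 879), (r, 881)} — violation
Two rows agree on QST but differ on PR, so QST → PR does not hold.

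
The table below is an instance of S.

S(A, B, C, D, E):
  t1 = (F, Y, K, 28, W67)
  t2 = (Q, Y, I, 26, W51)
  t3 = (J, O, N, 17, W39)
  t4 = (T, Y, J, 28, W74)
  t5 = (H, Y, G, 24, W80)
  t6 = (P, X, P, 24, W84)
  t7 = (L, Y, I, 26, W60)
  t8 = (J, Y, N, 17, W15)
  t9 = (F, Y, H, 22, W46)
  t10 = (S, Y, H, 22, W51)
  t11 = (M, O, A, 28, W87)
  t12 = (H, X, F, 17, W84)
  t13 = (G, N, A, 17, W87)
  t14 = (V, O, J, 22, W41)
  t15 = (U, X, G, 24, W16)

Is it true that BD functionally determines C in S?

(B=Y, D=28): rows 1, 4 → C takes values {K, J} — violation
(B=Y, D=26): rows 2, 7 → C = I, I ✓
(B=O, D=17): row 3 → C = N ✓
(B=Y, D=24): row 5 → C = G ✓
(B=X, D=24): rows 6, 15 → C takes values {P, G} — violation
(B=Y, D=17): row 8 → C = N ✓
(B=Y, D=22): rows 9, 10 → C = H, H ✓
(B=O, D=28): row 11 → C = A ✓
(B=X, D=17): row 12 → C = F ✓
(B=N, D=17): row 13 → C = A ✓
(B=O, D=22): row 14 → C = J ✓
Two rows agree on BD but differ on C, so BD → C does not hold.

No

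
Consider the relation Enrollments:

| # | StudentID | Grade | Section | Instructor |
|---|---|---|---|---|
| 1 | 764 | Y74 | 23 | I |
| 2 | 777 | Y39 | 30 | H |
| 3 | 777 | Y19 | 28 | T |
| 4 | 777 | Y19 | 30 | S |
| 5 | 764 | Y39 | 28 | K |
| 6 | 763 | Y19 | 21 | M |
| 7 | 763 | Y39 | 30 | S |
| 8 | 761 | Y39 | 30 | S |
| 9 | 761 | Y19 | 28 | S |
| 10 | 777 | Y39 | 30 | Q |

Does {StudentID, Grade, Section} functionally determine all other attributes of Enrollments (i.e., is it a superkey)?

Rows 2 and 10 have the same {StudentID, Grade, Section} value (StudentID=777, Grade=Y39, Section=30) but are distinct tuples, so {StudentID, Grade, Section} does not determine every attribute — not a superkey.

No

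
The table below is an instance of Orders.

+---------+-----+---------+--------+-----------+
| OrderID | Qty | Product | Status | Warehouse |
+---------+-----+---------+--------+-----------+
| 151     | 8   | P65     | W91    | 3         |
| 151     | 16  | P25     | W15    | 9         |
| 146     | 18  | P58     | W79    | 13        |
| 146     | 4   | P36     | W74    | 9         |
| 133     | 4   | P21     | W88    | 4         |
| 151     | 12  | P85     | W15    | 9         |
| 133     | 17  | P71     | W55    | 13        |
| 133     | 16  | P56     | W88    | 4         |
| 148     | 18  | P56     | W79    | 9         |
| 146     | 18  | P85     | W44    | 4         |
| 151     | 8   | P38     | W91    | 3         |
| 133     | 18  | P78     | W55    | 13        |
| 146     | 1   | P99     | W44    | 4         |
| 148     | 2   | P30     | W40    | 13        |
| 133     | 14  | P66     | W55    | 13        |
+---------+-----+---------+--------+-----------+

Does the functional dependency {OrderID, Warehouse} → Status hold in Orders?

Yes

(OrderID=151, Warehouse=3): 2 rows → Status = W91, W91 ✓
(OrderID=151, Warehouse=9): 2 rows → Status = W15, W15 ✓
(OrderID=146, Warehouse=13): 1 row → Status = W79 ✓
(OrderID=146, Warehouse=9): 1 row → Status = W74 ✓
(OrderID=133, Warehouse=4): 2 rows → Status = W88, W88 ✓
(OrderID=133, Warehouse=13): 3 rows → Status = W55, W55, W55 ✓
(OrderID=148, Warehouse=9): 1 row → Status = W79 ✓
(OrderID=146, Warehouse=4): 2 rows → Status = W44, W44 ✓
(OrderID=148, Warehouse=13): 1 row → Status = W40 ✓
Every {OrderID, Warehouse} value is associated with a single Status value, so {OrderID, Warehouse} → Status holds.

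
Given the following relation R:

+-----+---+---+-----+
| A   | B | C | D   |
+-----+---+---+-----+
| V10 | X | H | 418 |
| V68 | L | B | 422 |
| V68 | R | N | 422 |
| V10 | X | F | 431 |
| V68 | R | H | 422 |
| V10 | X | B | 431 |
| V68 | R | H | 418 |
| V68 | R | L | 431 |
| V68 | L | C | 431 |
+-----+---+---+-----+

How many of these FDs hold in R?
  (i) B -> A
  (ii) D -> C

(i) B -> A: every LHS value maps to a single RHS value — holds.
(ii) D -> C: D=422: 3 rows → C takes values {B, N, H} — violation; D=431: 4 rows → C takes values {F, B, L, C} — violation — fails.
1 of the 2 dependencies holds.

1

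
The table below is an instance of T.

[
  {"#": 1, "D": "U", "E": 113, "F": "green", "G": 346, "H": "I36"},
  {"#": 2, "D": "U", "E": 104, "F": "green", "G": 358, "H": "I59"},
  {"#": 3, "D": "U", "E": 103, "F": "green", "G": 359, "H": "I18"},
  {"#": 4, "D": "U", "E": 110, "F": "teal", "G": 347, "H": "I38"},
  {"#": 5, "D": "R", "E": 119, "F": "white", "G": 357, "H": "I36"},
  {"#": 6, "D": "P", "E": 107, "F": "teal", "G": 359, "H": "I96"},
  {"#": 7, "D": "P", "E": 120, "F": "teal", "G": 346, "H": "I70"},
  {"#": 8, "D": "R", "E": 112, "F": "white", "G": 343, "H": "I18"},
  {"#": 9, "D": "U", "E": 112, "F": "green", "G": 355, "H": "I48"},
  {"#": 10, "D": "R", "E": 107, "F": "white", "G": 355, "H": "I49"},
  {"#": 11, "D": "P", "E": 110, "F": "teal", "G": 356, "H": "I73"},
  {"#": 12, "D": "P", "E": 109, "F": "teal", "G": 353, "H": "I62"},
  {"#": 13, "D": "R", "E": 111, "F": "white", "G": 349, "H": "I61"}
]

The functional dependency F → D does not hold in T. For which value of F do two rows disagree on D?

F=green: rows 1, 2, 3, 9 → D = U, U, U, U ✓
F=teal: rows 4, 6, 7, 11, 12 → D takes values {U, P} — violation
F=white: rows 5, 8, 10, 13 → D = R, R, R, R ✓
The only F value with inconsistent D is F=teal.

teal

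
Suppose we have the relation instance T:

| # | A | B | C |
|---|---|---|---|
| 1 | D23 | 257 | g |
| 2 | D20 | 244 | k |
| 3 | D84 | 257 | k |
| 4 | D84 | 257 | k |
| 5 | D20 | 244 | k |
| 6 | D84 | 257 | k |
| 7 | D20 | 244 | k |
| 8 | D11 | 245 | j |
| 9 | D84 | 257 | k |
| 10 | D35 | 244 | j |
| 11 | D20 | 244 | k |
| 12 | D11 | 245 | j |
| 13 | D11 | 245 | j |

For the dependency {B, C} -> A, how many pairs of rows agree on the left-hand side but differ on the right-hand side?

(B=244, C=k): all 4 rows agree on A — 0 pairs.
(B=257, C=k): all 4 rows agree on A — 0 pairs.
(B=245, C=j): all 3 rows agree on A — 0 pairs.

0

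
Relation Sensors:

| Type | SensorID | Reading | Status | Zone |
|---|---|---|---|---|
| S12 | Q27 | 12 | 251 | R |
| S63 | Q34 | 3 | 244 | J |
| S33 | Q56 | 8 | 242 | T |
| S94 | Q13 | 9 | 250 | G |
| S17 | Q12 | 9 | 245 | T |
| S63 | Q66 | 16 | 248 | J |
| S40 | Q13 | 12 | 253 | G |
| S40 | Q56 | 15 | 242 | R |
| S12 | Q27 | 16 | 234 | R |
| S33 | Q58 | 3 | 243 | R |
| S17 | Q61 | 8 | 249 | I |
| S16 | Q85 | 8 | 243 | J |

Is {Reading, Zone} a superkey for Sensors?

All 12 rows have distinct {Reading, Zone} values, so {Reading, Zone} → (all attributes) holds and {Reading, Zone} is a superkey.

Yes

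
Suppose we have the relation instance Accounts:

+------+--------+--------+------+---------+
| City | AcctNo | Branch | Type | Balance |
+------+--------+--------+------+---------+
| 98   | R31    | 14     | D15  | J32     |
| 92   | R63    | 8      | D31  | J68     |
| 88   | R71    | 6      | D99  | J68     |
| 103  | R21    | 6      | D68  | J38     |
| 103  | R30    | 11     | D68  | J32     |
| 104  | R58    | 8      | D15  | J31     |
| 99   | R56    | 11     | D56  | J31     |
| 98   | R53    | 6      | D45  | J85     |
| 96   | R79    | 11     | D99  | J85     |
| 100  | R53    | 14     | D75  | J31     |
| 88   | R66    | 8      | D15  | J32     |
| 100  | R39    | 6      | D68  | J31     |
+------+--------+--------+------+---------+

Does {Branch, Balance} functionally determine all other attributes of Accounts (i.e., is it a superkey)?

Yes

All 12 rows have distinct {Branch, Balance} values, so {Branch, Balance} → (all attributes) holds and {Branch, Balance} is a superkey.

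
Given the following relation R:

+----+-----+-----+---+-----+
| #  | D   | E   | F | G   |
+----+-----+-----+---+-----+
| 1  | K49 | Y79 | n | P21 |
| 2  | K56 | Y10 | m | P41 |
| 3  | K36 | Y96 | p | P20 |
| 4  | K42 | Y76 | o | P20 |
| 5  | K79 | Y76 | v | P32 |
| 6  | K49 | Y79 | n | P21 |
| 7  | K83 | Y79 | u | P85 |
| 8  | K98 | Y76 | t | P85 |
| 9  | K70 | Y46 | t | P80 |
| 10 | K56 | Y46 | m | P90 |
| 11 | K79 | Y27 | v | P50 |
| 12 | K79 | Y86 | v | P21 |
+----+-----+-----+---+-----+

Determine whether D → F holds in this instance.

Yes

D=K49: rows 1, 6 → F = n, n ✓
D=K56: rows 2, 10 → F = m, m ✓
D=K36: row 3 → F = p ✓
D=K42: row 4 → F = o ✓
D=K79: rows 5, 11, 12 → F = v, v, v ✓
D=K83: row 7 → F = u ✓
D=K98: row 8 → F = t ✓
D=K70: row 9 → F = t ✓
Every D value is associated with a single F value, so D → F holds.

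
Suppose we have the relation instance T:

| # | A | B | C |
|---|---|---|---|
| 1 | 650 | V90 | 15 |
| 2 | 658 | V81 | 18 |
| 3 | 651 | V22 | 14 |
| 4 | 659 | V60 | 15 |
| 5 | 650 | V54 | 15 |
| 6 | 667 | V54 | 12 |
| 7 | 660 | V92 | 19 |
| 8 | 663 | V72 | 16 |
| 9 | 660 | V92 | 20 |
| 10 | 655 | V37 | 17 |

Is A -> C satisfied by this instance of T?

A=650: rows 1, 5 → C = 15, 15 ✓
A=658: row 2 → C = 18 ✓
A=651: row 3 → C = 14 ✓
A=659: row 4 → C = 15 ✓
A=667: row 6 → C = 12 ✓
A=660: rows 7, 9 → C takes values {19, 20} — violation
A=663: row 8 → C = 16 ✓
A=655: row 10 → C = 17 ✓
Two rows agree on A but differ on C, so A -> C does not hold.

No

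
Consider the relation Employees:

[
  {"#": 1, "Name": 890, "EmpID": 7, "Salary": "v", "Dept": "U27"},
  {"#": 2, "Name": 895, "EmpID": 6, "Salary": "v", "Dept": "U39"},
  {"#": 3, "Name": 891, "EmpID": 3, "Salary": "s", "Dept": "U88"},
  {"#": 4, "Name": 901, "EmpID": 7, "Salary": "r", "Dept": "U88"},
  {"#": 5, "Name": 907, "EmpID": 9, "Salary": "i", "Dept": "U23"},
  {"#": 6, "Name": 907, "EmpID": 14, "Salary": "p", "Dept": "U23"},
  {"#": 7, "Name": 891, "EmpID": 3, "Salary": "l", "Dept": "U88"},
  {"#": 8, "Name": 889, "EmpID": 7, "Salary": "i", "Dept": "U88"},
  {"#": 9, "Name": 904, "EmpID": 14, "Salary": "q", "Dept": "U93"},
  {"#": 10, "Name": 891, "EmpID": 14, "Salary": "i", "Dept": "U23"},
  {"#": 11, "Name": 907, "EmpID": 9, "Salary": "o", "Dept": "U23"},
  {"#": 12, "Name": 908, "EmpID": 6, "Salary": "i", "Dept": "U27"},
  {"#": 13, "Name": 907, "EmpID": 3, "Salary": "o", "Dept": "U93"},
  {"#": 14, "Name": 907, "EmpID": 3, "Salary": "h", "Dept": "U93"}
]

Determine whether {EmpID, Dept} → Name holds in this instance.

(EmpID=7, Dept=U27): row 1 → Name = 890 ✓
(EmpID=6, Dept=U39): row 2 → Name = 895 ✓
(EmpID=3, Dept=U88): rows 3, 7 → Name = 891, 891 ✓
(EmpID=7, Dept=U88): rows 4, 8 → Name takes values {901, 889} — violation
(EmpID=9, Dept=U23): rows 5, 11 → Name = 907, 907 ✓
(EmpID=14, Dept=U23): rows 6, 10 → Name takes values {907, 891} — violation
(EmpID=14, Dept=U93): row 9 → Name = 904 ✓
(EmpID=6, Dept=U27): row 12 → Name = 908 ✓
(EmpID=3, Dept=U93): rows 13, 14 → Name = 907, 907 ✓
Two rows agree on {EmpID, Dept} but differ on Name, so {EmpID, Dept} → Name does not hold.

No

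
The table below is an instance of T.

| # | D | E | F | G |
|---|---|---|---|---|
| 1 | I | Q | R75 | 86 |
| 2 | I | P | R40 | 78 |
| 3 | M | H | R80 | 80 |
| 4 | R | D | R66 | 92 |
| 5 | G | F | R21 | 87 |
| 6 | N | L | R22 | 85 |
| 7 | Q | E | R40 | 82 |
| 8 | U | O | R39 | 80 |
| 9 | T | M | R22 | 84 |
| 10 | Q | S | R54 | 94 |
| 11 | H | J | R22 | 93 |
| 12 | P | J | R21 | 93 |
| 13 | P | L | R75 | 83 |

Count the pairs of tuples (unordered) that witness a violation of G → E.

1

G=80: violating pairs (3,8) — 1 pair.
G=93: all 2 rows agree on E — 0 pairs.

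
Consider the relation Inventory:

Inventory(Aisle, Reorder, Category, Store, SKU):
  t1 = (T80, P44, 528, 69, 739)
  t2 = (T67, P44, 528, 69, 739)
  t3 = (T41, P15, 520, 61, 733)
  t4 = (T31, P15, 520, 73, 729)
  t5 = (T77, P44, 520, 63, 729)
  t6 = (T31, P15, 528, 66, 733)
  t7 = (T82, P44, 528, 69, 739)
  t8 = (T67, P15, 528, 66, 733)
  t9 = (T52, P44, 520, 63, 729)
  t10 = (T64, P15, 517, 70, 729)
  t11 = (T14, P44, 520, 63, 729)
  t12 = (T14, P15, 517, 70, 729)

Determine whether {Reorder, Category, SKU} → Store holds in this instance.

(Reorder=P44, Category=528, SKU=739): rows 1, 2, 7 → Store = 69, 69, 69 ✓
(Reorder=P15, Category=520, SKU=733): row 3 → Store = 61 ✓
(Reorder=P15, Category=520, SKU=729): row 4 → Store = 73 ✓
(Reorder=P44, Category=520, SKU=729): rows 5, 9, 11 → Store = 63, 63, 63 ✓
(Reorder=P15, Category=528, SKU=733): rows 6, 8 → Store = 66, 66 ✓
(Reorder=P15, Category=517, SKU=729): rows 10, 12 → Store = 70, 70 ✓
Every {Reorder, Category, SKU} value is associated with a single Store value, so {Reorder, Category, SKU} → Store holds.

Yes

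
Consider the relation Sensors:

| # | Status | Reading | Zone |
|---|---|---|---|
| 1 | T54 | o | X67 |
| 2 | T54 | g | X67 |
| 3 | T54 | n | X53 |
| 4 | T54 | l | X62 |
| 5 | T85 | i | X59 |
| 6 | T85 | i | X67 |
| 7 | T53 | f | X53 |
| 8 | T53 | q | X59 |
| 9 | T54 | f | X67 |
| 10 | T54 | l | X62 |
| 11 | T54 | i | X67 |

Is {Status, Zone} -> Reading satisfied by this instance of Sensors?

(Status=T54, Zone=X67): rows 1, 2, 9, 11 → Reading takes values {o, g, f, i} — violation
(Status=T54, Zone=X53): row 3 → Reading = n ✓
(Status=T54, Zone=X62): rows 4, 10 → Reading = l, l ✓
(Status=T85, Zone=X59): row 5 → Reading = i ✓
(Status=T85, Zone=X67): row 6 → Reading = i ✓
(Status=T53, Zone=X53): row 7 → Reading = f ✓
(Status=T53, Zone=X59): row 8 → Reading = q ✓
Two rows agree on {Status, Zone} but differ on Reading, so {Status, Zone} -> Reading does not hold.

No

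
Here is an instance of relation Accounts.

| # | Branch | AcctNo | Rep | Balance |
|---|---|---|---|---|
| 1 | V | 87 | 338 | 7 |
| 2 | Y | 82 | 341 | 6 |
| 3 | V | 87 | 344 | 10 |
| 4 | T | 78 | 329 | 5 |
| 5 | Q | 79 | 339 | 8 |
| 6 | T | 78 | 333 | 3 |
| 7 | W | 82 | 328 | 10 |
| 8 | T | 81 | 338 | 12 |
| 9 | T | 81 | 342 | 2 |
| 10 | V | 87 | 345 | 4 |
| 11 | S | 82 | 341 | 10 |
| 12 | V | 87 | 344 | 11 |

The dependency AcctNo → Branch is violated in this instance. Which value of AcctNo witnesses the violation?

82

AcctNo=87: rows 1, 3, 10, 12 → Branch = V, V, V, V ✓
AcctNo=82: rows 2, 7, 11 → Branch takes values {Y, W, S} — violation
AcctNo=78: rows 4, 6 → Branch = T, T ✓
AcctNo=79: row 5 → Branch = Q ✓
AcctNo=81: rows 8, 9 → Branch = T, T ✓
The only AcctNo value with inconsistent Branch is AcctNo=82.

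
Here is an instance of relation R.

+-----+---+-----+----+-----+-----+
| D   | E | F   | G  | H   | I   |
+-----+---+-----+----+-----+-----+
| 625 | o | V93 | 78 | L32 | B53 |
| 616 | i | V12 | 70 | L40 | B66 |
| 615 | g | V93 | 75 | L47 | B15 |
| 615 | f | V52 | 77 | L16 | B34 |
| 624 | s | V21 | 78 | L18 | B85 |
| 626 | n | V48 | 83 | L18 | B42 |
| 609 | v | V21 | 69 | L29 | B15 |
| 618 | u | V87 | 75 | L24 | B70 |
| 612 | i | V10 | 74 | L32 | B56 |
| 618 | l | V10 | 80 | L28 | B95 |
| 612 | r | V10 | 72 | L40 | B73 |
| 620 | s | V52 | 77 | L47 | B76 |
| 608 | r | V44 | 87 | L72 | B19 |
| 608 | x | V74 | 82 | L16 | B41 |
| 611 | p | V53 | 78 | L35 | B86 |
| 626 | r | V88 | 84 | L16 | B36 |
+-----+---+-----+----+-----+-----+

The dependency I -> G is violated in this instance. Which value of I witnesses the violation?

B15

I=B53: 1 row → G = 78 ✓
I=B66: 1 row → G = 70 ✓
I=B15: 2 rows → G takes values {75, 69} — violation
I=B34: 1 row → G = 77 ✓
I=B85: 1 row → G = 78 ✓
I=B42: 1 row → G = 83 ✓
I=B70: 1 row → G = 75 ✓
I=B56: 1 row → G = 74 ✓
I=B95: 1 row → G = 80 ✓
I=B73: 1 row → G = 72 ✓
I=B76: 1 row → G = 77 ✓
I=B19: 1 row → G = 87 ✓
I=B41: 1 row → G = 82 ✓
I=B86: 1 row → G = 78 ✓
I=B36: 1 row → G = 84 ✓
The only I value with inconsistent G is I=B15.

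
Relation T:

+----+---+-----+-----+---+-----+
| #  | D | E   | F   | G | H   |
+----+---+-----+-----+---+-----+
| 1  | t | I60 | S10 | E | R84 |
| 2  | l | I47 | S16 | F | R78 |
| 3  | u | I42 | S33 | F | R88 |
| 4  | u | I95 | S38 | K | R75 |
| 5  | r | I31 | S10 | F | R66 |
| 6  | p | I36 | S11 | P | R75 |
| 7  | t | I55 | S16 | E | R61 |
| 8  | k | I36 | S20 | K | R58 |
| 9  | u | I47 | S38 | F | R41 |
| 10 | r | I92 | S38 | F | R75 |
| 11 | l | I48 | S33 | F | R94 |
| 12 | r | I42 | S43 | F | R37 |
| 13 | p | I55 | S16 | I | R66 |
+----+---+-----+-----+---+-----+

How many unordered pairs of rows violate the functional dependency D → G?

3

D=t: all 2 rows agree on G — 0 pairs.
D=l: all 2 rows agree on G — 0 pairs.
D=u: violating pairs (3,4), (4,9) — 2 pairs.
D=r: all 3 rows agree on G — 0 pairs.
D=p: violating pairs (6,13) — 1 pair.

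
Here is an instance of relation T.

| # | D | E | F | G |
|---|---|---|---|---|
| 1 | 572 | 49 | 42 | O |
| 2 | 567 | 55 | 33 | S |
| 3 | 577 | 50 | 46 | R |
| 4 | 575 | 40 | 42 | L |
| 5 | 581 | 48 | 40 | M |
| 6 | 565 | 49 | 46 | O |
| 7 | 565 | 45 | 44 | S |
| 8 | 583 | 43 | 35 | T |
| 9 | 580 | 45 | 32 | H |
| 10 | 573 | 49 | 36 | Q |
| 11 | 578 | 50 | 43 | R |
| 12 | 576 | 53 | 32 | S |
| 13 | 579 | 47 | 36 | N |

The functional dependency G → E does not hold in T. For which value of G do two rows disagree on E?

G=O: rows 1, 6 → E = 49, 49 ✓
G=S: rows 2, 7, 12 → E takes values {55, 45, 53} — violation
G=R: rows 3, 11 → E = 50, 50 ✓
G=L: row 4 → E = 40 ✓
G=M: row 5 → E = 48 ✓
G=T: row 8 → E = 43 ✓
G=H: row 9 → E = 45 ✓
G=Q: row 10 → E = 49 ✓
G=N: row 13 → E = 47 ✓
The only G value with inconsistent E is G=S.

S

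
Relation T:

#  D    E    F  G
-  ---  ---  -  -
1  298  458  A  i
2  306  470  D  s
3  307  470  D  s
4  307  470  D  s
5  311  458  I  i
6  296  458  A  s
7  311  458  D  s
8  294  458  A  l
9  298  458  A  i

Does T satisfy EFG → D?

No

(E=458, F=A, G=i): rows 1, 9 → D = 298, 298 ✓
(E=470, F=D, G=s): rows 2, 3, 4 → D takes values {306, 307} — violation
(E=458, F=I, G=i): row 5 → D = 311 ✓
(E=458, F=A, G=s): row 6 → D = 296 ✓
(E=458, F=D, G=s): row 7 → D = 311 ✓
(E=458, F=A, G=l): row 8 → D = 294 ✓
Two rows agree on EFG but differ on D, so EFG → D does not hold.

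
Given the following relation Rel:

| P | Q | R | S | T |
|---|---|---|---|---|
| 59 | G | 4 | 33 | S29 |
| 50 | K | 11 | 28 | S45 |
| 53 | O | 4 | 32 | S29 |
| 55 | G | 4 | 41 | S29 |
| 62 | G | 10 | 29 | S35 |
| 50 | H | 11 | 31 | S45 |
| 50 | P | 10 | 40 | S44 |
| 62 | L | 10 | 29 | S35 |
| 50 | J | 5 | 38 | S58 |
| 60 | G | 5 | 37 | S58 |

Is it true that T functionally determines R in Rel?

T=S29: 3 rows → R = 4, 4, 4 ✓
T=S45: 2 rows → R = 11, 11 ✓
T=S35: 2 rows → R = 10, 10 ✓
T=S44: 1 row → R = 10 ✓
T=S58: 2 rows → R = 5, 5 ✓
Every T value is associated with a single R value, so T -> R holds.

Yes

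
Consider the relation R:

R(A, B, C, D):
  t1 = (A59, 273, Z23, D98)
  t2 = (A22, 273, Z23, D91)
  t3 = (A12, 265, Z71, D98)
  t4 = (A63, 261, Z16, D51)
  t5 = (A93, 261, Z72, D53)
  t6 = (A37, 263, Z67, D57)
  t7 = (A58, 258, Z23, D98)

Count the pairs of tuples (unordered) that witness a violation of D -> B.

3

D=D98: violating pairs (1,3), (1,7), (3,7) — 3 pairs.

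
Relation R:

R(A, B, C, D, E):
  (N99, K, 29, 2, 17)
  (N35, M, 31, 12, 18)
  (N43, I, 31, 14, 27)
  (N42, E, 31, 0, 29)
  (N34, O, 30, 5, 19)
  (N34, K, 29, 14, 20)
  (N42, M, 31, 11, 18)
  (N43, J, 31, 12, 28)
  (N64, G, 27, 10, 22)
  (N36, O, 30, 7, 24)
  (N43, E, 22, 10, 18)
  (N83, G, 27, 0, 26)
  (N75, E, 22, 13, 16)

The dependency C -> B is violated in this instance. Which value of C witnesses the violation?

C=29: 2 rows → B = K, K ✓
C=31: 5 rows → B takes values {M, I, E, J} — violation
C=30: 2 rows → B = O, O ✓
C=27: 2 rows → B = G, G ✓
C=22: 2 rows → B = E, E ✓
The only C value with inconsistent B is C=31.

31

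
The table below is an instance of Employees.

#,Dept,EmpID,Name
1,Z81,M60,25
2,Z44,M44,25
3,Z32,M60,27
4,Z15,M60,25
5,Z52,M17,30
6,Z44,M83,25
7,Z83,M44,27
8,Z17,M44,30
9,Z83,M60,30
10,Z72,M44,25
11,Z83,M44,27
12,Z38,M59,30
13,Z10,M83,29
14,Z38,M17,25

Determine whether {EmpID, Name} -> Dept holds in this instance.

No

(EmpID=M60, Name=25): rows 1, 4 → Dept takes values {Z81, Z15} — violation
(EmpID=M44, Name=25): rows 2, 10 → Dept takes values {Z44, Z72} — violation
(EmpID=M60, Name=27): row 3 → Dept = Z32 ✓
(EmpID=M17, Name=30): row 5 → Dept = Z52 ✓
(EmpID=M83, Name=25): row 6 → Dept = Z44 ✓
(EmpID=M44, Name=27): rows 7, 11 → Dept = Z83, Z83 ✓
(EmpID=M44, Name=30): row 8 → Dept = Z17 ✓
(EmpID=M60, Name=30): row 9 → Dept = Z83 ✓
(EmpID=M59, Name=30): row 12 → Dept = Z38 ✓
(EmpID=M83, Name=29): row 13 → Dept = Z10 ✓
(EmpID=M17, Name=25): row 14 → Dept = Z38 ✓
Two rows agree on {EmpID, Name} but differ on Dept, so {EmpID, Name} -> Dept does not hold.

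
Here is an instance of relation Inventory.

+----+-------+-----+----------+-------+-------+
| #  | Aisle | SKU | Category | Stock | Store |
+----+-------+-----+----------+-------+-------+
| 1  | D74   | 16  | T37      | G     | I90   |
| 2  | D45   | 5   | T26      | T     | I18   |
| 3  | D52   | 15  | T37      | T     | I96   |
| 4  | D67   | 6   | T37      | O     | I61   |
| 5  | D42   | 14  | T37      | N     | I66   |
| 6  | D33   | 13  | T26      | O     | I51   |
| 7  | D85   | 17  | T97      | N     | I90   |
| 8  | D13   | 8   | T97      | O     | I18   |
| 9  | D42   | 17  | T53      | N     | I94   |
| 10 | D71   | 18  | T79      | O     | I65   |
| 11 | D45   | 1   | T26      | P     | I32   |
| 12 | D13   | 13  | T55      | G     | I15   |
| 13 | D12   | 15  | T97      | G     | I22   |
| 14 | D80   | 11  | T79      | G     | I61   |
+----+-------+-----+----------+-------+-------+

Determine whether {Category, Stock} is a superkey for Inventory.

Yes

All 14 rows have distinct {Category, Stock} values, so {Category, Stock} → (all attributes) holds and {Category, Stock} is a superkey.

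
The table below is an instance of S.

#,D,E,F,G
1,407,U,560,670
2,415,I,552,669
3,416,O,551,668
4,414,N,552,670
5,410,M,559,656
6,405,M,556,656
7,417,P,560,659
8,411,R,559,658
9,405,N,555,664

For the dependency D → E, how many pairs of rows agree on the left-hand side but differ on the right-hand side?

D=405: violating pairs (6,9) — 1 pair.

1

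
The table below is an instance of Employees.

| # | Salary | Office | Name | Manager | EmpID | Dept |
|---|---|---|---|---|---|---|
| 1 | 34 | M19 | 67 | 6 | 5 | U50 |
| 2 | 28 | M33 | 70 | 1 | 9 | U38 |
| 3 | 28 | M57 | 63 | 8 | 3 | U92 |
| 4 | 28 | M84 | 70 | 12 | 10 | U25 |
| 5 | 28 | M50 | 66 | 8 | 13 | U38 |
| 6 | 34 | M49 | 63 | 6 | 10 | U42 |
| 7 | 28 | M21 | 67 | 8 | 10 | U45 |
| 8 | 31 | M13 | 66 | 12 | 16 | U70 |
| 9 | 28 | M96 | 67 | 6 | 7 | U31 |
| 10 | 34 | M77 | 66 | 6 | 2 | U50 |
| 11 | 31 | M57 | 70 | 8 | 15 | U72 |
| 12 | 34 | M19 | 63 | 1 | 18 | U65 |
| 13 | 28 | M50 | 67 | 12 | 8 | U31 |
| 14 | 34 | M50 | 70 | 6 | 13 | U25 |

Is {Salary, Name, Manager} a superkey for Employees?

All 14 rows have distinct {Salary, Name, Manager} values, so {Salary, Name, Manager} → (all attributes) holds and {Salary, Name, Manager} is a superkey.

Yes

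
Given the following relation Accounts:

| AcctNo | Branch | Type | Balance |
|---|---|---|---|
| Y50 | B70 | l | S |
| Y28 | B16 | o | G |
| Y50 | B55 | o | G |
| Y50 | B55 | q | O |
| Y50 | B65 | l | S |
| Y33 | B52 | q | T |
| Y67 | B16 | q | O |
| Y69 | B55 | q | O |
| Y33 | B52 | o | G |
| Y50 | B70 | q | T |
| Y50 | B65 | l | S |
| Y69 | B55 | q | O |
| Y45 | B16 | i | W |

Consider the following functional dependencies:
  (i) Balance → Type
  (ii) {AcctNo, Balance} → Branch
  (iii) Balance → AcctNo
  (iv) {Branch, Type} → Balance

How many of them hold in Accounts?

2

(i) Balance → Type: every LHS value maps to a single RHS value — holds.
(ii) {AcctNo, Balance} → Branch: (AcctNo=Y50, Balance=S): 3 rows → Branch takes values {B70, B65} — violation — fails.
(iii) Balance → AcctNo: Balance=G: 3 rows → AcctNo takes values {Y28, Y50, Y33} — violation; Balance=O: 4 rows → AcctNo takes values {Y50, Y67, Y69} — violation; Balance=T: 2 rows → AcctNo takes values {Y33, Y50} — violation — fails.
(iv) {Branch, Type} → Balance: every LHS value maps to a single RHS value — holds.
2 of the 4 dependencies hold.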